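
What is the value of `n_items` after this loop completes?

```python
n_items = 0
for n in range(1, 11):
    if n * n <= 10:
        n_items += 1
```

Count numbers where n² ≤ 10
`n_items` takes the values: 0 → 1 → 2 → 3

Answer: 3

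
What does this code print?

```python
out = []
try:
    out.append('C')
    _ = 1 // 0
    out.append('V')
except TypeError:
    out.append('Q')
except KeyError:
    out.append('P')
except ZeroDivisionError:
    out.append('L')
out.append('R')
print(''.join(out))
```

Execution trace: 'C' (try body) → 'L' (except ZeroDivisionError) → 'R' (after the try/except). Output: CLR

Answer: CLR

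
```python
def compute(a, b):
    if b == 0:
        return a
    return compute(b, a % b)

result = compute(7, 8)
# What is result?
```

compute(7, 8) -> compute(8, 7) -> compute(7, 1) -> compute(1, 0) -> 1

Answer: 1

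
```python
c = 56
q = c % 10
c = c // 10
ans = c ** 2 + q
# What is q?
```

Trace:
`c = 56` → c = 56
`q = c % 10` → q = 6
`c = c // 10` → c = 5
`ans = c ** 2 + q` → ans = 31
So q = 6

Answer: 6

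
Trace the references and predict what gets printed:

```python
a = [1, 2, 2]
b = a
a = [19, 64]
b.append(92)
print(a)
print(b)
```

Key concept: rebinding vs mutation: a is rebound to a new list, b still points at the original.
Step by step:
`a = [1, 2, 2]` → a = [1, 2, 2]
`b = a` → b = [1, 2, 2] (same object as a)
`a = [19, 64]` → a = [19, 64]
`b.append(92)` → b = [1, 2, 2, 92]
`print(a)` → prints [19, 64]
`print(b)` → prints [1, 2, 2, 92]

Answer:
[19, 64]
[1, 2, 2, 92]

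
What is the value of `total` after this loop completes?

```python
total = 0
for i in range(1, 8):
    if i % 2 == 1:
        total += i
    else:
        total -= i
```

Add odd, subtract even
`total` takes the values: 0 → 1 → -1 → 2 → -2 → 3 → -3 → 4

Answer: 4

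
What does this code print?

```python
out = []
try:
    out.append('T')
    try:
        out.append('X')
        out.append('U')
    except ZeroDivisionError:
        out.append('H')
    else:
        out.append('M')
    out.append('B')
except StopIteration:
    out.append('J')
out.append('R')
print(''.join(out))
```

Execution trace: 'T' (try body) → 'X' (inner try body) → 'U' (inner try body, no exception) → 'M' (inner else) → 'B' (try body, no exception) → 'R' (after the try/except). Output: TXUMBR

Answer: TXUMBR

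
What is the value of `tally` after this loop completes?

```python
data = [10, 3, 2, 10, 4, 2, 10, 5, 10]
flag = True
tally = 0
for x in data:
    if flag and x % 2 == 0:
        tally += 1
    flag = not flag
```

Count even values at even positions
`tally` takes the values: 0 → 1 → 2 → 3 → 4 → 5

Answer: 5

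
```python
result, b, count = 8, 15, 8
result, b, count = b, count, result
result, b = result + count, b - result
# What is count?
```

Trace:
`result, b, count = 8, 15, 8` → result = 8; b = 15; count = 8
`result, b, count = b, count, result` → result = 15; b = 8; count = 8
`result, b = result + count, b - result` → result = 23; b = -7
So count = 8

Answer: 8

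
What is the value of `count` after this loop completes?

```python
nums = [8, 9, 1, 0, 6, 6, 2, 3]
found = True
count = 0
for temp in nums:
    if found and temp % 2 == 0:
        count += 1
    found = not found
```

Count even values at even positions
`count` takes the values: 0 → 1 → 2 → 3

Answer: 3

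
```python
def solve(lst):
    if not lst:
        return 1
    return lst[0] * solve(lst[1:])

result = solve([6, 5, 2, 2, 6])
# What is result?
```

Product over [6, 5, 2, 2, 6] = 6 * 5 * 2 * 2 * 6 = 720

Answer: 720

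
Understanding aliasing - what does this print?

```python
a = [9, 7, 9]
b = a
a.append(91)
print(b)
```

Key concept: basic list aliasing.
Step by step:
`a = [9, 7, 9]` → a = [9, 7, 9]
`b = a` → b = [9, 7, 9] (same object as a)
`a.append(91)` → a = [9, 7, 9, 91] (same object as b); b = [9, 7, 9, 91] (same object as a)
`print(b)` → prints [9, 7, 9, 91]

Answer: [9, 7, 9, 91]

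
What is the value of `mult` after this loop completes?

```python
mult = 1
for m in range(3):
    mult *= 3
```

3^3 = 27
`mult` takes the values: 1 → 3 → 9 → 27

Answer: 27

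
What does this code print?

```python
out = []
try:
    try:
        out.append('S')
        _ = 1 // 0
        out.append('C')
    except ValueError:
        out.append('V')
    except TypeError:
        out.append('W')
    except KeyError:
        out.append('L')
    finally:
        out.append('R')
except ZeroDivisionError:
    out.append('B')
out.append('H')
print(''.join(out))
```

Execution trace: 'S' (try body) → 'R' (finally) → 'B' (outer except ZeroDivisionError) → 'H' (after the try/except). Output: SRBH

Answer: SRBH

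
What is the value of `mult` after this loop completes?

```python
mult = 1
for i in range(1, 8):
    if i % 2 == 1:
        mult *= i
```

Product of odd numbers 1 to 7
`mult` takes the values: 1 → 3 → 15 → 105

Answer: 105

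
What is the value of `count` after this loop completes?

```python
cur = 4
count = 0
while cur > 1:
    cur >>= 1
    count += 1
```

Count right shifts until 1
`count` takes the values: 0 → 1 → 2

Answer: 2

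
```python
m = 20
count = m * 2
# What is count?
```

Trace:
`m = 20` → m = 20
`count = m * 2` → count = 40
So count = 40

Answer: 40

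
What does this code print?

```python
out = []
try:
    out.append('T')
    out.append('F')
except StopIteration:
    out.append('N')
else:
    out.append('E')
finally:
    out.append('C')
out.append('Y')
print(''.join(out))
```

Execution trace: 'T' (try body) → 'F' (try body, no exception) → 'E' (else) → 'C' (finally) → 'Y' (after the try/except). Output: TFECY

Answer: TFECY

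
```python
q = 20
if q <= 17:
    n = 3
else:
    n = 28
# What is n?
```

Trace:
`q = 20` → q = 20
`if q <= 17: ...` → q <= 17 is False, take else branch → n = 28
So n = 28

Answer: 28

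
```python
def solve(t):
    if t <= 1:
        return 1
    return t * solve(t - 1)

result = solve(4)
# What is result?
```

solve(4) = 4 * 3 * 2 * 1 = 24

Answer: 24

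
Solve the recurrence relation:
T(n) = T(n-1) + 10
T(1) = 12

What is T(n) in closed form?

Unrolling: T(n) = T(1) + 10·(n-1) = 12 + 10(n-1) = 10n + 2.

Answer: T(n) = 10n + 2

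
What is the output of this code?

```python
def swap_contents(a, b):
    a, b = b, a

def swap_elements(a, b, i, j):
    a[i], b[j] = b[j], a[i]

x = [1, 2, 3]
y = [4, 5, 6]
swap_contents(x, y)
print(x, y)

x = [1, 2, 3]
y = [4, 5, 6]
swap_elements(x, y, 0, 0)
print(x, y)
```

Key concept: parameter rebinding vs mutation.
Step by step:
`x = [1, 2, 3]` → x = [1, 2, 3]
`y = [4, 5, 6]` → y = [4, 5, 6]
`swap_contents(x, y)` → no visible change to tracked variables
`print(x, y)` → prints [1, 2, 3] [4, 5, 6]
`x = [1, 2, 3]` → x = [1, 2, 3]
`y = [4, 5, 6]` → y = [4, 5, 6]
`swap_elements(x, y, 0, 0)` → x = [4, 2, 3]; y = [1, 5, 6]
`print(x, y)` → prints [4, 2, 3] [1, 5, 6]

Answer:
[1, 2, 3] [4, 5, 6]
[4, 2, 3] [1, 5, 6]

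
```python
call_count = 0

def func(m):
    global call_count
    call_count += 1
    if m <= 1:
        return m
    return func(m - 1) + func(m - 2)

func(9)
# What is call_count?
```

Calls(m) = 1 + Calls(m-1) + Calls(m-2); Calls(0)=Calls(1)=1. For m=9 this gives 109.

Answer: 109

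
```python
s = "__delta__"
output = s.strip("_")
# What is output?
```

Trace:
`s = "__delta__"` → s = '__delta__'
`output = s.strip("_")` → output = 'delta'
So output = 'delta'

Answer: 'delta'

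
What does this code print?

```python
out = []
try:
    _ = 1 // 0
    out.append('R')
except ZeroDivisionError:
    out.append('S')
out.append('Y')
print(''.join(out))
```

Execution trace: 'S' (except ZeroDivisionError) → 'Y' (after the try/except). Output: SY

Answer: SY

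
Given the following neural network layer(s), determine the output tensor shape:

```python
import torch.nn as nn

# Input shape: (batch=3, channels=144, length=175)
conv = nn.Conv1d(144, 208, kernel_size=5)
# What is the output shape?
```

Input: (3, 144, 175) -> Output: (3, 208, 171)

Answer: (3, 208, 171)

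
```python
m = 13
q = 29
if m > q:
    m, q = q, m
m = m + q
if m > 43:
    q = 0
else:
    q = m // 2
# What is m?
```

Trace:
`m = 13` → m = 13
`q = 29` → q = 29
`if m > q: ...` → m > q is False → no variable changes
`m = m + q` → m = 42
`if m > 43: ...` → m > 43 is False, take else branch → q = 21
So m = 42

Answer: 42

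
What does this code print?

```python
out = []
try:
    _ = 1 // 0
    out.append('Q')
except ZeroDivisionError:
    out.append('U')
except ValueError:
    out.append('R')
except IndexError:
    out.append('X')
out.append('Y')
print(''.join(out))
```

Execution trace: 'U' (except ZeroDivisionError) → 'Y' (after the try/except). Output: UY

Answer: UY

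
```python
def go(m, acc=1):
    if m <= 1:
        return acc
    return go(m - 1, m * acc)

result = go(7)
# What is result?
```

Accumulator trace (n, acc): (7, 1) -> (6, 7) -> (5, 42) -> (4, 210) -> (3, 840) -> (2, 2520) -> (1, 5040) -> return 5040

Answer: 5040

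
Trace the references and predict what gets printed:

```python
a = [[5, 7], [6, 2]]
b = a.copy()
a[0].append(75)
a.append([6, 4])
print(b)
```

Key concept: shallow copy with nested lists.
Step by step:
`a = [[5, 7], [6, 2]]` → a = [[5, 7], [6, 2]]
`b = a.copy()` → b = [[5, 7], [6, 2]]
`a[0].append(75)` → a = [[5, 7, 75], [6, 2]]; b = [[5, 7, 75], [6, 2]]
`a.append([6, 4])` → a = [[5, 7, 75], [6, 2], [6, 4]]
`print(b)` → prints [[5, 7, 75], [6, 2]]

Answer: [[5, 7, 75], [6, 2]]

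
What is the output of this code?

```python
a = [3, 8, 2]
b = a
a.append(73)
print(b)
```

Key concept: basic list aliasing.
Step by step:
`a = [3, 8, 2]` → a = [3, 8, 2]
`b = a` → b = [3, 8, 2] (same object as a)
`a.append(73)` → a = [3, 8, 2, 73] (same object as b); b = [3, 8, 2, 73] (same object as a)
`print(b)` → prints [3, 8, 2, 73]

Answer: [3, 8, 2, 73]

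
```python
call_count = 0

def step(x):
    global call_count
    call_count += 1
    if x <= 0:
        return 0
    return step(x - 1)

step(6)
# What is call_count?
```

Linear recursion stepping by 1: 7 calls from x=6 down to ≤0.

Answer: 7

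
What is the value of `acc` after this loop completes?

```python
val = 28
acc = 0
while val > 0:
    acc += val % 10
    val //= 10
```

Sum digits of 28
`acc` takes the values: 0 → 8 → 10

Answer: 10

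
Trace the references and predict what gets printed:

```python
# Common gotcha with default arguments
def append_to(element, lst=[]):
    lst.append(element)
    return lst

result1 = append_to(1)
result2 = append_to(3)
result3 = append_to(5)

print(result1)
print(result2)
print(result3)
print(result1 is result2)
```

Key concept: mutable default argument gotcha.
Step by step:
`result1 = append_to(1)` → result1 = [1]
`result2 = append_to(3)` → result1 = [1, 3] (same object as result2); result2 = [1, 3] (same object as result1)
`result3 = append_to(5)` → result1 = [1, 3, 5] (same object as result2, result3); result2 = [1, 3, 5] (same object as result1, result3); result3 = [1, 3, 5] (same object as result1, result2)
`print(result1)` → prints [1, 3, 5]
`print(result2)` → prints [1, 3, 5]
`print(result3)` → prints [1, 3, 5]
`print(result1 is result2)` → prints True

Answer:
[1, 3, 5]
[1, 3, 5]
[1, 3, 5]
True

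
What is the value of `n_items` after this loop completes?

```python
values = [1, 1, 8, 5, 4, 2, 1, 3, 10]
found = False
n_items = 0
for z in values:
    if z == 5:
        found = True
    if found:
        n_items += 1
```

Count elements after first 5 in [1, 1, 8, 5, 4, 2, 1, 3, 10]
`n_items` takes the values: 0 → 1 → 2 → 3 → 4 → 5 → 6

Answer: 6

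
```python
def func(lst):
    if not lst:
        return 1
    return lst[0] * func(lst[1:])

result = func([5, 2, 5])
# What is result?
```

Product over [5, 2, 5] = 5 * 2 * 5 = 50

Answer: 50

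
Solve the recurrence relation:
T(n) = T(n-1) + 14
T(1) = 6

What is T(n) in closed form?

Unrolling: T(n) = T(1) + 14·(n-1) = 6 + 14(n-1) = 14n - 8.

Answer: T(n) = 14n - 8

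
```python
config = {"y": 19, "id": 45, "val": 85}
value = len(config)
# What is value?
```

Trace:
`config = {"y": 19, "id": 45, "val": 85}` → config = {'y': 19, 'id': 45, 'val': 85}
`value = len(config)` → value = 3
So value = 3

Answer: 3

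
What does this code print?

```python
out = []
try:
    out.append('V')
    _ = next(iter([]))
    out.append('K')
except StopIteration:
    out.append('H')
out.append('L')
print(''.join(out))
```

Execution trace: 'V' (try body) → 'H' (except StopIteration) → 'L' (after the try/except). Output: VHL

Answer: VHL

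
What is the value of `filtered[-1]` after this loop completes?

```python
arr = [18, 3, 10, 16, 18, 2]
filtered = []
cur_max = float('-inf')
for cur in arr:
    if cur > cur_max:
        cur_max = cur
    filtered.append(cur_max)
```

Running max ends at 18
`filtered` takes the values: [] → [18] → [18, 18] → [18, 18, 18] → [18, 18, 18, 18] → [18, 18, 18, 18, 18] → [18, 18, 18, 18, 18, 18]
So `filtered[-1]` = 18

Answer: 18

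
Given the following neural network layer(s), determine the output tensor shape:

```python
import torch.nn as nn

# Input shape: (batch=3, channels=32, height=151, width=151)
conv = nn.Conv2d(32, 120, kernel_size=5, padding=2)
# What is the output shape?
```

Input: (3, 32, 151, 151) -> Output: (3, 120, 151, 151)

Answer: (3, 120, 151, 151)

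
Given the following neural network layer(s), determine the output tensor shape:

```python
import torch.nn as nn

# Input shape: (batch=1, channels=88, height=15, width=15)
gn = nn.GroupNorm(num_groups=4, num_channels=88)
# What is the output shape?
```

Input: (1, 88, 15, 15) -> Output: (1, 88, 15, 15)

Answer: (1, 88, 15, 15)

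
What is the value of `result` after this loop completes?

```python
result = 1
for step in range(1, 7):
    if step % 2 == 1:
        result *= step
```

Product of odd numbers 1 to 6
`result` takes the values: 1 → 3 → 15

Answer: 15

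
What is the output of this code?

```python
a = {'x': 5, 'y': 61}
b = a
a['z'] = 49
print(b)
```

Key concept: dict aliasing.
Step by step:
`a = {'x': 5, 'y': 61}` → a = {'x': 5, 'y': 61}
`b = a` → b = {'x': 5, 'y': 61} (same object as a)
`a['z'] = 49` → a = {'x': 5, 'y': 61, 'z': 49} (same object as b); b = {'x': 5, 'y': 61, 'z': 49} (same object as a)
`print(b)` → prints {'x': 5, 'y': 61, 'z': 49}

Answer: {'x': 5, 'y': 61, 'z': 49}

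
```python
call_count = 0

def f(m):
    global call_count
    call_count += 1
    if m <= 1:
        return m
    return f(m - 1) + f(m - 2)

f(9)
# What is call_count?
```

Calls(m) = 1 + Calls(m-1) + Calls(m-2); Calls(0)=Calls(1)=1. For m=9 this gives 109.

Answer: 109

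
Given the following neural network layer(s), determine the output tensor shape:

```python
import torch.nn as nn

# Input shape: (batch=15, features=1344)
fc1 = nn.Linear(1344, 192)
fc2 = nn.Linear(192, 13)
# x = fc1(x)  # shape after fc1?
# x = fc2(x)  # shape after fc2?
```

Input: (15, 1344) -> after fc1: (15, 192) -> Output: (15, 13)

Answer: (15, 13)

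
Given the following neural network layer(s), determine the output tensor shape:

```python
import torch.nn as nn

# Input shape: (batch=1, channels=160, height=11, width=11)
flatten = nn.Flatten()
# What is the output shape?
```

Input: (1, 160, 11, 11) -> Output: (1, 19360)

Answer: (1, 19360)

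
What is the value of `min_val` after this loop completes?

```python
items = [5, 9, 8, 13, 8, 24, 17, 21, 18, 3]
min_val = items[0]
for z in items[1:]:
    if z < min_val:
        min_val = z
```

Minimum of [5, 9, 8, 13, 8, 24, 17, 21, 18, 3]
`min_val` takes the values: 5 → 3

Answer: 3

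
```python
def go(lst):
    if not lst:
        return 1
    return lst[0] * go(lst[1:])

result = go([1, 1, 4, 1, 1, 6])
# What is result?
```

Product over [1, 1, 4, 1, 1, 6] = 1 * 1 * 4 * 1 * 1 * 6 = 24

Answer: 24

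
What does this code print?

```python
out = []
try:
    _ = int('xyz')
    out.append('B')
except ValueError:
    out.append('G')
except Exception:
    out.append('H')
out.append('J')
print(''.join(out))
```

Execution trace: 'G' (except ValueError) → 'J' (after the try/except). Output: GJ

Answer: GJ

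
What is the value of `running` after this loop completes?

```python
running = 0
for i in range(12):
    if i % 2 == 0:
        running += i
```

Sum of even numbers 0 to 11
`running` takes the values: 0 → 2 → 6 → 12 → 20 → 30

Answer: 30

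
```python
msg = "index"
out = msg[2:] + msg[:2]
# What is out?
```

Trace:
`msg = "index"` → msg = 'index'
`out = msg[2:] + msg[:2]` → out = 'dexin'
So out = 'dexin'

Answer: 'dexin'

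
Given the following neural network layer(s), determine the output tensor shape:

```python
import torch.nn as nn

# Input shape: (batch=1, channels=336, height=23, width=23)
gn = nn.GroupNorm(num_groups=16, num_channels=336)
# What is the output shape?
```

Input: (1, 336, 23, 23) -> Output: (1, 336, 23, 23)

Answer: (1, 336, 23, 23)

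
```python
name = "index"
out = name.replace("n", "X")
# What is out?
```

Trace:
`name = "index"` → name = 'index'
`out = name.replace("n", "X")` → out = 'iXdex'
So out = 'iXdex'

Answer: 'iXdex'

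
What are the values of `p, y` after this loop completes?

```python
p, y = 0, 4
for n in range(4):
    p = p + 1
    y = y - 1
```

p goes 0→4, y goes 4→0
`p, y` takes the values: (0, 4) → (1, 4) → (1, 3) → (2, 3) → (2, 2) → (3, 2) → (3, 1) → (4, 1) → (4, 0)

Answer: 4, 0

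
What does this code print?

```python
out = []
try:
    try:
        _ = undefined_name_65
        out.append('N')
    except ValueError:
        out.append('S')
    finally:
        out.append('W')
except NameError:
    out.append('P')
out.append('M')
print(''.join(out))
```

Execution trace: 'W' (finally) → 'P' (outer except NameError) → 'M' (after the try/except). Output: WPM

Answer: WPM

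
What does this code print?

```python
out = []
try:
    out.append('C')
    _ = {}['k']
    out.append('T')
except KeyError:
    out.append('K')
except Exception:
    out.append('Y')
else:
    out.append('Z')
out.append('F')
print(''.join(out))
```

Execution trace: 'C' (try body) → 'K' (except KeyError) → 'F' (after the try/except). Output: CKF

Answer: CKF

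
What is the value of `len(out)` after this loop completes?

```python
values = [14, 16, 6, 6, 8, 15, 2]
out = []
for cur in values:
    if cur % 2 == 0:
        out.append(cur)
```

Count even numbers in [14, 16, 6, 6, 8, 15, 2]
`out` takes the values: [] → [14] → [14, 16] → [14, 16, 6] → [14, 16, 6, 6] → [14, 16, 6, 6, 8] → [14, 16, 6, 6, 8, 2]
So `len(out)` = 6

Answer: 6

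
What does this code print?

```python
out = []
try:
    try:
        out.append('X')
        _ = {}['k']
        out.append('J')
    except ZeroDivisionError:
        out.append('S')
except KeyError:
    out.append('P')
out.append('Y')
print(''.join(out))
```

Execution trace: 'X' (try body) → 'P' (outer except KeyError) → 'Y' (after the try/except). Output: XPY

Answer: XPY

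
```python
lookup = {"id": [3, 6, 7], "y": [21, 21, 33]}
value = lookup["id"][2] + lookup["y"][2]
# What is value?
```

Trace:
`lookup = {"id": [3, 6, 7], "y": [21, 21, 33]}` → lookup = {'id': [3, 6, 7], 'y': [21, 21, 33]}
`value = lookup["id"][2] + lookup["y"][2]` → value = 40
So value = 40

Answer: 40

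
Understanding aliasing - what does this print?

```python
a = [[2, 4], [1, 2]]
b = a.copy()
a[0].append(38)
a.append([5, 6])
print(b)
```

Key concept: shallow copy with nested lists.
Step by step:
`a = [[2, 4], [1, 2]]` → a = [[2, 4], [1, 2]]
`b = a.copy()` → b = [[2, 4], [1, 2]]
`a[0].append(38)` → a = [[2, 4, 38], [1, 2]]; b = [[2, 4, 38], [1, 2]]
`a.append([5, 6])` → a = [[2, 4, 38], [1, 2], [5, 6]]
`print(b)` → prints [[2, 4, 38], [1, 2]]

Answer: [[2, 4, 38], [1, 2]]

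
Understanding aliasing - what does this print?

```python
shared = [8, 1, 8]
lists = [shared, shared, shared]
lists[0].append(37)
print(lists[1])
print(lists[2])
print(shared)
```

Key concept: list of same reference.
Step by step:
`shared = [8, 1, 8]` → shared = [8, 1, 8]
`lists = [shared, shared, shared]` → lists = [[8, 1, 8], [8, 1, 8], [8, 1, 8]]
`lists[0].append(37)` → shared = [8, 1, 8, 37]; lists = [[8, 1, 8, 37], [8, 1, 8, 37], [8, 1, 8, 37]]
`print(lists[1])` → prints [8, 1, 8, 37]
`print(lists[2])` → prints [8, 1, 8, 37]
`print(shared)` → prints [8, 1, 8, 37]

Answer:
[8, 1, 8, 37]
[8, 1, 8, 37]
[8, 1, 8, 37]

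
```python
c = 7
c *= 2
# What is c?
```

Trace:
`c = 7` → c = 7
`c *= 2` → c = 14
So c = 14

Answer: 14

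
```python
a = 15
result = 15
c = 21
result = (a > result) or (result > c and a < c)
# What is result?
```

Trace:
`a = 15` → a = 15
`result = 15` → result = 15
`c = 21` → c = 21
`result = (a > result) or (result > c and a < c)` → result = False
So result = False

Answer: False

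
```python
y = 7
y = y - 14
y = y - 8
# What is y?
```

Trace:
`y = 7` → y = 7
`y = y - 14` → y = -7
`y = y - 8` → y = -15
So y = -15

Answer: -15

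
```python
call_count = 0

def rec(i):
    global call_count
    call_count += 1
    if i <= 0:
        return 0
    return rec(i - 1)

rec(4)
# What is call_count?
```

Linear recursion stepping by 1: 5 calls from i=4 down to ≤0.

Answer: 5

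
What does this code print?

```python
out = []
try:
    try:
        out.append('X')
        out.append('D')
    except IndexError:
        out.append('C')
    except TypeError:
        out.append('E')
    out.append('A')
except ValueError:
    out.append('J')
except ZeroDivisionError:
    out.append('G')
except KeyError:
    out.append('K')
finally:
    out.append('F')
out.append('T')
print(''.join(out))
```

Execution trace: 'X' (inner try body) → 'D' (inner try body, no exception) → 'A' (try body, no exception) → 'F' (finally) → 'T' (after the try/except). Output: XDAFT

Answer: XDAFT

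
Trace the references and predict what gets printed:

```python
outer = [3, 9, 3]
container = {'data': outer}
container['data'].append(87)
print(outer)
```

Key concept: dict holds reference to list.
Step by step:
`outer = [3, 9, 3]` → outer = [3, 9, 3]
`container = {'data': outer}` → container = {'data': [3, 9, 3]}
`container['data'].append(87)` → outer = [3, 9, 3, 87]; container = {'data': [3, 9, 3, 87]}
`print(outer)` → prints [3, 9, 3, 87]

Answer: [3, 9, 3, 87]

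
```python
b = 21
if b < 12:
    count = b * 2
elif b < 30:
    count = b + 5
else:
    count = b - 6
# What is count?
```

Trace:
`b = 21` → b = 21
`if b < 12: ...` → b < 12 is False, b < 30 is True → count = 26
So count = 26

Answer: 26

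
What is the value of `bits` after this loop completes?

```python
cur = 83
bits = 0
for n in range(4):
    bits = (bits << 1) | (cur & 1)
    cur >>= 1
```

Reverse lowest 4 bits of 83
`bits` takes the values: 0 → 1 → 3 → 6 → 12

Answer: 12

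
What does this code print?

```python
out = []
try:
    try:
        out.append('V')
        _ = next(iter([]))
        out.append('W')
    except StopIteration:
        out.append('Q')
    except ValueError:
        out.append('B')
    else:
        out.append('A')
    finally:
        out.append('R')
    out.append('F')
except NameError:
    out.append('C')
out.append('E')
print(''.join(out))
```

Execution trace: 'V' (inner try body) → 'Q' (inner except StopIteration) → 'R' (inner finally) → 'F' (try body, no exception) → 'E' (after the try/except). Output: VQRFE

Answer: VQRFE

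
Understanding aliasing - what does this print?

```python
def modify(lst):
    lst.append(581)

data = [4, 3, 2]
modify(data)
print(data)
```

Key concept: function modifies passed list.
Step by step:
`data = [4, 3, 2]` → data = [4, 3, 2]
`modify(data)` → data = [4, 3, 2, 581]
`print(data)` → prints [4, 3, 2, 581]

Answer: [4, 3, 2, 581]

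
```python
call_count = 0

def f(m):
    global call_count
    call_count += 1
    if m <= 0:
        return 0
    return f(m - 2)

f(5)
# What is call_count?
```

Linear recursion stepping by 2: 4 calls from m=5 down to ≤0.

Answer: 4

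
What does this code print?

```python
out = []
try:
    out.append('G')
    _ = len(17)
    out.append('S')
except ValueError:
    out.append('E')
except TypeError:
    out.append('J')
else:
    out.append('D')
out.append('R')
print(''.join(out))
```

Execution trace: 'G' (try body) → 'J' (except TypeError) → 'R' (after the try/except). Output: GJR

Answer: GJR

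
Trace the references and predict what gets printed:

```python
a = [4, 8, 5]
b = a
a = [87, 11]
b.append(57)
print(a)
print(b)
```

Key concept: rebinding vs mutation: a is rebound to a new list, b still points at the original.
Step by step:
`a = [4, 8, 5]` → a = [4, 8, 5]
`b = a` → b = [4, 8, 5] (same object as a)
`a = [87, 11]` → a = [87, 11]
`b.append(57)` → b = [4, 8, 5, 57]
`print(a)` → prints [87, 11]
`print(b)` → prints [4, 8, 5, 57]

Answer:
[87, 11]
[4, 8, 5, 57]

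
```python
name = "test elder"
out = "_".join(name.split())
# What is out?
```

Trace:
`name = "test elder"` → name = 'test elder'
`out = "_".join(name.split())` → out = 'test_elder'
So out = 'test_elder'

Answer: 'test_elder'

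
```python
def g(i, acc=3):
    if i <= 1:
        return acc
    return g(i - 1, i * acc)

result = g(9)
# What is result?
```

Accumulator trace (n, acc): (9, 3) -> (8, 27) -> (7, 216) -> (6, 1512) -> (5, 9072) -> (4, 45360) -> (3, 181440) -> (2, 544320) -> (1, 1088640) -> return 1088640

Answer: 1088640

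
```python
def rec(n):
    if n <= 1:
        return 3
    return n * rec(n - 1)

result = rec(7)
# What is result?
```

rec(7) = 7 * 6 * 5 * 4 * 3 * 2 * 3 = 15120

Answer: 15120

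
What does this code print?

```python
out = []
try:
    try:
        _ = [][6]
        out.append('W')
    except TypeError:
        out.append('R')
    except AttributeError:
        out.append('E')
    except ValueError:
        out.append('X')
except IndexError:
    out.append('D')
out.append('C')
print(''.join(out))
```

Execution trace: 'D' (outer except IndexError) → 'C' (after the try/except). Output: DC

Answer: DC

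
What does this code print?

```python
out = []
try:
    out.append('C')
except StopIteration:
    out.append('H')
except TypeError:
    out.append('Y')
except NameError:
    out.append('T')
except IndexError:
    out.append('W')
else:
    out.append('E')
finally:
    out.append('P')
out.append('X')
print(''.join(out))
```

Execution trace: 'C' (try body, no exception) → 'E' (else) → 'P' (finally) → 'X' (after the try/except). Output: CEPX

Answer: CEPX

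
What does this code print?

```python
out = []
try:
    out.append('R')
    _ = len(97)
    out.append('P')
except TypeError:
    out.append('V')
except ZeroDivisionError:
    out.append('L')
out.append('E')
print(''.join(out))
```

Execution trace: 'R' (try body) → 'V' (except TypeError) → 'E' (after the try/except). Output: RVE

Answer: RVE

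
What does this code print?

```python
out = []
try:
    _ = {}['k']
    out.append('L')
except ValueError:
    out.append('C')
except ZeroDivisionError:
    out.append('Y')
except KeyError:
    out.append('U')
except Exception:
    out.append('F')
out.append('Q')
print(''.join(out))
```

Execution trace: 'U' (except KeyError) → 'Q' (after the try/except). Output: UQ

Answer: UQ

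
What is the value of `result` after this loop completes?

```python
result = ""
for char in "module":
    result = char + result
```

Reverse 'module'
`result` takes the values: "" → "m" → "om" → "dom" → "udom" → "ludom" → "eludom"

Answer: "eludom"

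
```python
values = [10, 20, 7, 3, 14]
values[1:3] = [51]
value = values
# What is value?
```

Trace:
`values = [10, 20, 7, 3, 14]` → values = [10, 20, 7, 3, 14]
`values[1:3] = [51]` → values = [10, 51, 3, 14]
`value = values` → value = [10, 51, 3, 14]
So value = [10, 51, 3, 14]

Answer: [10, 51, 3, 14]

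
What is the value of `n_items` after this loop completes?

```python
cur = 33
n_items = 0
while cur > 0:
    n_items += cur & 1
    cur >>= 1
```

Count set bits in 33 (binary: 0b100001)
`n_items` takes the values: 0 → 1 → 2

Answer: 2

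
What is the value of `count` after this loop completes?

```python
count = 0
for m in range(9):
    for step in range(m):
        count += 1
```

Triangle number: 0+1+2+...+8
`count` takes the values: 0 → 1 → 2 → 3 → 4 → 5 → 6 → 7 → 8 → 9 → 10 → 11 → 12 → 13 → 14 → 15 → 16 → 17 → 18 → 19 → 20 → 21 → 22 → 23 → 24 → 25 → 26 → 27 → 28 → 29 → 30 → 31 → 32 → 33 → 34 → 35 → 36

Answer: 36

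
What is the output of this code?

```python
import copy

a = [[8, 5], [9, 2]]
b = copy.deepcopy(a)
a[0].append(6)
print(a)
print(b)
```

Key concept: deep copy is fully independent.
Step by step:
`a = [[8, 5], [9, 2]]` → a = [[8, 5], [9, 2]]
`b = copy.deepcopy(a)` → b = [[8, 5], [9, 2]]
`a[0].append(6)` → a = [[8, 5, 6], [9, 2]]
`print(a)` → prints [[8, 5, 6], [9, 2]]
`print(b)` → prints [[8, 5], [9, 2]]

Answer:
[[8, 5, 6], [9, 2]]
[[8, 5], [9, 2]]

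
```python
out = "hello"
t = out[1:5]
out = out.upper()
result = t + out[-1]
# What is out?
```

Trace:
`out = "hello"` → out = 'hello'
`t = out[1:5]` → t = 'ello'
`out = out.upper()` → out = 'HELLO'
`result = t + out[-1]` → result = 'elloO'
So out = 'HELLO'

Answer: 'HELLO'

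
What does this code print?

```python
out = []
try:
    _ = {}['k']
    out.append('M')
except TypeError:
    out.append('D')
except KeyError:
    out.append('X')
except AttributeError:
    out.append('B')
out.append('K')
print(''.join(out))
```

Execution trace: 'X' (except KeyError) → 'K' (after the try/except). Output: XK

Answer: XK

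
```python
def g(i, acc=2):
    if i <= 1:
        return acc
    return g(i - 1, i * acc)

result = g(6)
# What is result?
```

Accumulator trace (n, acc): (6, 2) -> (5, 12) -> (4, 60) -> (3, 240) -> (2, 720) -> (1, 1440) -> return 1440

Answer: 1440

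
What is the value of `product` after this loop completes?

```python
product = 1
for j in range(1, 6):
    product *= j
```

5! = 120
`product` takes the values: 1 → 2 → 6 → 24 → 120

Answer: 120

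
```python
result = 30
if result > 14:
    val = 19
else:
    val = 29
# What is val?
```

Trace:
`result = 30` → result = 30
`if result > 14: ...` → result > 14 is True → val = 19
So val = 19

Answer: 19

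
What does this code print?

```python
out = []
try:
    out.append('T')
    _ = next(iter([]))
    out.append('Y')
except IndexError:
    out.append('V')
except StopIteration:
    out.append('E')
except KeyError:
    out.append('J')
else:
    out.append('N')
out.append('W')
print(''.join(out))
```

Execution trace: 'T' (try body) → 'E' (except StopIteration) → 'W' (after the try/except). Output: TEW

Answer: TEW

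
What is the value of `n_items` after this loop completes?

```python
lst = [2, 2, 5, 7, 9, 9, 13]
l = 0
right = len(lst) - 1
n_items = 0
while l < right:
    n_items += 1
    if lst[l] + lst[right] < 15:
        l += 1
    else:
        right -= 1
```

Steps to find pair summing to 15
`n_items` takes the values: 0 → 1 → 2 → 3 → 4 → 5 → 6

Answer: 6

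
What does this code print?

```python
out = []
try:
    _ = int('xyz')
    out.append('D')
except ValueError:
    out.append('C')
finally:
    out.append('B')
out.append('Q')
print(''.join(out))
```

Execution trace: 'C' (except ValueError) → 'B' (finally) → 'Q' (after the try/except). Output: CBQ

Answer: CBQ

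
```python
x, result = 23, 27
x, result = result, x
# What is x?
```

Trace:
`x, result = 23, 27` → x = 23; result = 27
`x, result = result, x` → x = 27; result = 23
So x = 27

Answer: 27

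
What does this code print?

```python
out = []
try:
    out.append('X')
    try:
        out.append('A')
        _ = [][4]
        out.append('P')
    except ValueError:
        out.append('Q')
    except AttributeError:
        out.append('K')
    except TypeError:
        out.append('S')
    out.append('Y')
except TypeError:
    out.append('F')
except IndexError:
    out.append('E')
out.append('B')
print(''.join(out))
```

Execution trace: 'X' (try body) → 'A' (inner try body) → 'E' (except IndexError) → 'B' (after the try/except). Output: XAEB

Answer: XAEB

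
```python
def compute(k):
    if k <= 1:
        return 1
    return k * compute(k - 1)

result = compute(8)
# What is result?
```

compute(8) = 8 * 7 * 6 * 5 * 4 * 3 * 2 * 1 = 40320

Answer: 40320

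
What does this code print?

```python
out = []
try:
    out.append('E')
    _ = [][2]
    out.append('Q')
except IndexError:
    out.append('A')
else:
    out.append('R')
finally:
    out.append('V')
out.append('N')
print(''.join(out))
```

Execution trace: 'E' (try body) → 'A' (except IndexError) → 'V' (finally) → 'N' (after the try/except). Output: EAVN

Answer: EAVN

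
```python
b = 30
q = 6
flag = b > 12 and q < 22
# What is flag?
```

Trace:
`b = 30` → b = 30
`q = 6` → q = 6
`flag = b > 12 and q < 22` → flag = True
So flag = True

Answer: True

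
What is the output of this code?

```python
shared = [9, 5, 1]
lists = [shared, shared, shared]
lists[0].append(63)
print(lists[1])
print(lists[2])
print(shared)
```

Key concept: list of same reference.
Step by step:
`shared = [9, 5, 1]` → shared = [9, 5, 1]
`lists = [shared, shared, shared]` → lists = [[9, 5, 1], [9, 5, 1], [9, 5, 1]]
`lists[0].append(63)` → shared = [9, 5, 1, 63]; lists = [[9, 5, 1, 63], [9, 5, 1, 63], [9, 5, 1, 63]]
`print(lists[1])` → prints [9, 5, 1, 63]
`print(lists[2])` → prints [9, 5, 1, 63]
`print(shared)` → prints [9, 5, 1, 63]

Answer:
[9, 5, 1, 63]
[9, 5, 1, 63]
[9, 5, 1, 63]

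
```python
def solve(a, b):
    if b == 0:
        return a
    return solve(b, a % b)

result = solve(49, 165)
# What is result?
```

solve(49, 165) -> solve(165, 49) -> solve(49, 18) -> solve(18, 13) -> solve(13, 5) -> solve(5, 3) -> solve(3, 2) -> solve(2, 1) -> solve(1, 0) -> 1

Answer: 1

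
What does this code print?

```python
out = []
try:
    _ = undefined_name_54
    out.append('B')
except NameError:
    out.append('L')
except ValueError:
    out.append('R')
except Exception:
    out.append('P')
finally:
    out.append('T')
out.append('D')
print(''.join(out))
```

Execution trace: 'L' (except NameError) → 'T' (finally) → 'D' (after the try/except). Output: LTD

Answer: LTD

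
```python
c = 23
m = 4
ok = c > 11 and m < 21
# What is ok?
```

Trace:
`c = 23` → c = 23
`m = 4` → m = 4
`ok = c > 11 and m < 21` → ok = True
So ok = True

Answer: True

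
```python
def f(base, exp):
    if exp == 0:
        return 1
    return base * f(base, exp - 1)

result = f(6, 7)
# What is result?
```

f(6, 7) = 6 * 6 * 6 * 6 * 6 * 6 * 6 = 279936

Answer: 279936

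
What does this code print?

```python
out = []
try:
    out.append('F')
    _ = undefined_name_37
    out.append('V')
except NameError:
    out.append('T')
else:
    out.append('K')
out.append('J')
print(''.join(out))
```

Execution trace: 'F' (try body) → 'T' (except NameError) → 'J' (after the try/except). Output: FTJ

Answer: FTJ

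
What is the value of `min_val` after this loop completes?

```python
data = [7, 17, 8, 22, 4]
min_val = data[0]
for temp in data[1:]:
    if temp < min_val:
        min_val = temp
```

Minimum of [7, 17, 8, 22, 4]
`min_val` takes the values: 7 → 4

Answer: 4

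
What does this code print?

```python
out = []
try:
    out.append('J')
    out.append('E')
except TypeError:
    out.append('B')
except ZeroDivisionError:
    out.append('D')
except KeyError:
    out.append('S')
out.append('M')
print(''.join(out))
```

Execution trace: 'J' (try body) → 'E' (try body, no exception) → 'M' (after the try/except). Output: JEM

Answer: JEM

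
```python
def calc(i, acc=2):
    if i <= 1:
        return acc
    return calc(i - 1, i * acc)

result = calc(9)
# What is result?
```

Accumulator trace (n, acc): (9, 2) -> (8, 18) -> (7, 144) -> (6, 1008) -> (5, 6048) -> (4, 30240) -> (3, 120960) -> (2, 362880) -> (1, 725760) -> return 725760

Answer: 725760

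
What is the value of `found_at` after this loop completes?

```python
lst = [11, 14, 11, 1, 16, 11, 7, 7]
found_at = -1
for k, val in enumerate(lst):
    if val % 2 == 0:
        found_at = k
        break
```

First even number index in [11, 14, 11, 1, 16, 11, 7, 7]
`found_at` takes the values: -1 → 1

Answer: 1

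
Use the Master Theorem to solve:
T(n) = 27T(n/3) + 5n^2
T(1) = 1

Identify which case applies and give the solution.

a=27, b=3, f(n)=5n^2. log_3(27) = 3. Since c=2 < 3, Case 1 applies: T(n) = Θ(n^log_b(a)) = O(n^3).

Answer: O(n^3) - Case 1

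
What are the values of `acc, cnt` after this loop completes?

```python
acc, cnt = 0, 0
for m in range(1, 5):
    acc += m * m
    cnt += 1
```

Sum of squares and count
`acc, cnt` takes the values: (0, 0) → (1, 0) → (1, 1) → (5, 1) → (5, 2) → (14, 2) → (14, 3) → (30, 3) → (30, 4)

Answer: 30, 4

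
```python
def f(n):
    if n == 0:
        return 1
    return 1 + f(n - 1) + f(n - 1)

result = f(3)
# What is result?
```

f(n) = 1 + 2·f(n-1), f(0)=1. Closed form: (1+1)·2^3 - 1 = 15.

Answer: 15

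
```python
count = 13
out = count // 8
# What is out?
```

Trace:
`count = 13` → count = 13
`out = count // 8` → out = 1
So out = 1

Answer: 1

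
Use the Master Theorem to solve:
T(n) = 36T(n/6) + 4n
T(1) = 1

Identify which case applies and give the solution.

a=36, b=6, f(n)=4n. log_6(36) = 2. Since c=1 < 2, Case 1 applies: T(n) = Θ(n^log_b(a)) = O(n^2).

Answer: O(n^2) - Case 1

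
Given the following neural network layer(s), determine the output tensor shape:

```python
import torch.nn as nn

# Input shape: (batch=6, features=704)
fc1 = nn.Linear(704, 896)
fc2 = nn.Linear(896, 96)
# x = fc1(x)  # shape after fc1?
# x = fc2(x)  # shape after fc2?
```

Input: (6, 704) -> after fc1: (6, 896) -> Output: (6, 96)

Answer: (6, 96)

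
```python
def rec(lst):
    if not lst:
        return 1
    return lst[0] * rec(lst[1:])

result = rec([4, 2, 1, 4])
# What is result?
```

Product over [4, 2, 1, 4] = 4 * 2 * 1 * 4 = 32

Answer: 32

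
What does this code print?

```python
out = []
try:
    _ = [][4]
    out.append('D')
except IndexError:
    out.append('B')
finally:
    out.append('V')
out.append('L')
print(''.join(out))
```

Execution trace: 'B' (except IndexError) → 'V' (finally) → 'L' (after the try/except). Output: BVL

Answer: BVL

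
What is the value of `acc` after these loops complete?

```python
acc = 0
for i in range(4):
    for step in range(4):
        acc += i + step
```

Sum of all i+step for i,step in 4x4
`acc` takes the values: 0 → 1 → 3 → 6 → 7 → 9 → 12 → 16 → 18 → 21 → 25 → 30 → 33 → 37 → 42 → 48

Answer: 48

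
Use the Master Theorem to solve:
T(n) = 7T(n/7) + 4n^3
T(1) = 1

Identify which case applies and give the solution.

a=7, b=7, f(n)=4n^3. log_7(7) = 1. Since c=3 > 1 and the regularity condition holds (7(n/7)^3 = (7/7^3)n^3 with 7/7^3 < 1), Case 3 applies: T(n) = Θ(f(n)) = O(n^3).

Answer: O(n^3) - Case 3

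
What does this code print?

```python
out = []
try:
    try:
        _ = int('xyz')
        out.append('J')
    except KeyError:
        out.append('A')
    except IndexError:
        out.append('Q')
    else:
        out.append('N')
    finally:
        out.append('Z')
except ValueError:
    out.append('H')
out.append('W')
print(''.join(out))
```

Execution trace: 'Z' (inner finally) → 'H' (outer except ValueError) → 'W' (after the try/except). Output: ZHW

Answer: ZHW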